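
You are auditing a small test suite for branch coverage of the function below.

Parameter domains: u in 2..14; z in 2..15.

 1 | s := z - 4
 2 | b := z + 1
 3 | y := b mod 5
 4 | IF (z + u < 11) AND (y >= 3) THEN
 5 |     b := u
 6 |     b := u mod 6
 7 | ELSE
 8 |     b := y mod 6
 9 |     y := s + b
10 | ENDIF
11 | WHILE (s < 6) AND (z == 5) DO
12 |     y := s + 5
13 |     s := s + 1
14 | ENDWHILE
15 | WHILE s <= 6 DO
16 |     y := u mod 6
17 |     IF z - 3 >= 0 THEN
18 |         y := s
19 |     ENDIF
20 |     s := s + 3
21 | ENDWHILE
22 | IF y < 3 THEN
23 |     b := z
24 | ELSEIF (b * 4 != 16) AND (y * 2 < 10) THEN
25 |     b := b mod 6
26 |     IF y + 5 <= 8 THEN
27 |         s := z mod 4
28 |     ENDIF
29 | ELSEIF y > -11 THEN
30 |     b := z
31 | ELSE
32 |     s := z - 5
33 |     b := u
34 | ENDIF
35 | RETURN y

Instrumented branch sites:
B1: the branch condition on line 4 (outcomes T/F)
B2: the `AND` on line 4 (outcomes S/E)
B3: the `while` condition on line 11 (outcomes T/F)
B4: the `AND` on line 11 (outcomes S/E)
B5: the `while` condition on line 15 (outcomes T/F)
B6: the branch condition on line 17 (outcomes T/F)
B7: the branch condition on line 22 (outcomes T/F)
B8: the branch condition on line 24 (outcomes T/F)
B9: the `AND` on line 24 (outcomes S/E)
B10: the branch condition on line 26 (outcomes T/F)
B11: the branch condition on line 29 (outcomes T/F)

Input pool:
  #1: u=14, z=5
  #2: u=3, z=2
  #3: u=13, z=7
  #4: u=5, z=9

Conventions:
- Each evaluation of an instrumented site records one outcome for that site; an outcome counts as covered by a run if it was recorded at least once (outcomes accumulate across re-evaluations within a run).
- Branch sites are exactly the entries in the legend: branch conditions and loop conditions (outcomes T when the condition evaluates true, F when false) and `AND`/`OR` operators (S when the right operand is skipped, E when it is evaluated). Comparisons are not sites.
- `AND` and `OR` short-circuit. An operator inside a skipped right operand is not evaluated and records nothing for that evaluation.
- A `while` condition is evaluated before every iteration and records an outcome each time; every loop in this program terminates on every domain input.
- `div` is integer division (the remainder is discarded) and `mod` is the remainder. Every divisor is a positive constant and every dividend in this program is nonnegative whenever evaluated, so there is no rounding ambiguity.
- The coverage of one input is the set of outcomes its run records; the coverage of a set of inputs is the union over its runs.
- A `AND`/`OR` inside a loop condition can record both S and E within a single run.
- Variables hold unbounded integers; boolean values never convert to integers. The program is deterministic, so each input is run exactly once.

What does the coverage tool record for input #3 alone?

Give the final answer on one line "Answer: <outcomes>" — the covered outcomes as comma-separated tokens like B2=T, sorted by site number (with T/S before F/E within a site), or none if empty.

Running input #3 (u=13, z=7), event by event:
  B2->S, B1->F, B4->E, B3->F, B5->T, B6->T, B5->T, B6->T, B5->F, B7->F
  B9->E, B8->F, B11->T
collecting distinct outcomes: B1=F, B2=S, B3=F, B4=E, B5=T, B5=F, B6=T, B7=F, B8=F, B9=E, B11=T

Answer: B1=F, B2=S, B3=F, B4=E, B5=T, B5=F, B6=T, B7=F, B8=F, B9=E, B11=T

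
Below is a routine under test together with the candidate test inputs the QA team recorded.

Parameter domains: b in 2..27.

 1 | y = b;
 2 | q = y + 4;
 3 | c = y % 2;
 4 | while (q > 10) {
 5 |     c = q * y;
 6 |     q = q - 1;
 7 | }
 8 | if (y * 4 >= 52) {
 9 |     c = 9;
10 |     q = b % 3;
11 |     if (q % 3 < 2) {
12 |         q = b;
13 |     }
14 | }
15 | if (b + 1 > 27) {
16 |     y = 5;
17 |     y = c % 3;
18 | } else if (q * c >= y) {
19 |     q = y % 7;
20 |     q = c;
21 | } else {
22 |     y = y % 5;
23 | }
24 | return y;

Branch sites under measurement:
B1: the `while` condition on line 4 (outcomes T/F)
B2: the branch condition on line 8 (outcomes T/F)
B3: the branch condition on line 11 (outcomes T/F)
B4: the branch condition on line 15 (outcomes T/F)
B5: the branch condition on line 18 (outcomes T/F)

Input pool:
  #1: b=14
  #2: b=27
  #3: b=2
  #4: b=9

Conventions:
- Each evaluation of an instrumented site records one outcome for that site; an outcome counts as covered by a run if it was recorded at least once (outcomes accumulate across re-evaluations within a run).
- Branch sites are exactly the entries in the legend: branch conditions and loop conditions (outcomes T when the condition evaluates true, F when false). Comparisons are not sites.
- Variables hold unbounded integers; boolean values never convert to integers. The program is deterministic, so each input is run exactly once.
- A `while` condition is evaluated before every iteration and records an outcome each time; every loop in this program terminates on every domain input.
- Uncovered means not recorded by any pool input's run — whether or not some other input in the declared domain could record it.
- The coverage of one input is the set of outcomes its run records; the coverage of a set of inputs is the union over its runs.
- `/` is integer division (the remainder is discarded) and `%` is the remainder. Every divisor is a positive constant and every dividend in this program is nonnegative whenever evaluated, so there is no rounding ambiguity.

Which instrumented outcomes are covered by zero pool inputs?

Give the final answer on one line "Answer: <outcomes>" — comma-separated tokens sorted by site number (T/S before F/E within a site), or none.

run #1 (b=14) runs B1->T, B1->T, B1->T, B1->T, B1->T, B1->T, B1->T, B1->T, B1->F, B2->T, B3->F, B4->F, B5->T; records B1=T, B1=F, B2=T, B3=F, B4=F, B5=T
run #2 (b=27) runs B1->T, B1->T, B1->T, B1->T, B1->T, B1->T, B1->T, B1->T, B1->T, B1->T, B1->T, B1->T, B1->T, B1->T, ...; records B1=T, B1=F, B2=T, B3=T, B4=T
run #3 (b=2) runs B1->F, B2->F, B4->F, B5->F; records B1=F, B2=F, B4=F, B5=F
run #4 (b=9) runs B1->T, B1->T, B1->T, B1->F, B2->F, B4->F, B5->T; records B1=T, B1=F, B2=F, B4=F, B5=T
union over the pool: B1=T, B1=F, B2=T, B2=F, B3=T, B3=F, B4=T, B4=F, B5=T, B5=F
uncovered (0 of 10): none

Answer: none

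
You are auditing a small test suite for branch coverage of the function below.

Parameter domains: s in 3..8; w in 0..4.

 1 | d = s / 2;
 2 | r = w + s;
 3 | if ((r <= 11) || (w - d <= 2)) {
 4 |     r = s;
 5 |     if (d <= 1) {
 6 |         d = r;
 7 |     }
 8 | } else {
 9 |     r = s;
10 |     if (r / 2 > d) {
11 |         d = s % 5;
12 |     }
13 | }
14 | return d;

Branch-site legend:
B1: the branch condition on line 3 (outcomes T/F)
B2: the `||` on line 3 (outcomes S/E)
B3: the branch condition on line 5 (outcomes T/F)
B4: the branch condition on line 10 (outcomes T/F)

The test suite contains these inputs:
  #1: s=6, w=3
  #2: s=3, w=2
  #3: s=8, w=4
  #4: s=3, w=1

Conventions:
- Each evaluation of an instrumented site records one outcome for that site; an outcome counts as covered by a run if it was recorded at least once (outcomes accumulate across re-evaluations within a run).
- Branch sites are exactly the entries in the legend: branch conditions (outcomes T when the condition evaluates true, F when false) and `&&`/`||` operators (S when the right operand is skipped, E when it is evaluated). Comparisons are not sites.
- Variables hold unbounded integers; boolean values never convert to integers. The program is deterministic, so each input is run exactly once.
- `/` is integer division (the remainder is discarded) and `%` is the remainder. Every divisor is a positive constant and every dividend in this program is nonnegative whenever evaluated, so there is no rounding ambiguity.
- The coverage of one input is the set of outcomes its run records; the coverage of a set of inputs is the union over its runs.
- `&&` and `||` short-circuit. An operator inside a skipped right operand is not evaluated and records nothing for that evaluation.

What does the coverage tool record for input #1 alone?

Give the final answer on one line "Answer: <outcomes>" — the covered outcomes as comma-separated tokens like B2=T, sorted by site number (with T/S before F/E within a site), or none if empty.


Running input #1 (s=6, w=3), event by event:
  B2->S, B1->T, B3->F
as a set, this run covers: B1=T, B2=S, B3=F
Answer: B1=T, B2=S, B3=F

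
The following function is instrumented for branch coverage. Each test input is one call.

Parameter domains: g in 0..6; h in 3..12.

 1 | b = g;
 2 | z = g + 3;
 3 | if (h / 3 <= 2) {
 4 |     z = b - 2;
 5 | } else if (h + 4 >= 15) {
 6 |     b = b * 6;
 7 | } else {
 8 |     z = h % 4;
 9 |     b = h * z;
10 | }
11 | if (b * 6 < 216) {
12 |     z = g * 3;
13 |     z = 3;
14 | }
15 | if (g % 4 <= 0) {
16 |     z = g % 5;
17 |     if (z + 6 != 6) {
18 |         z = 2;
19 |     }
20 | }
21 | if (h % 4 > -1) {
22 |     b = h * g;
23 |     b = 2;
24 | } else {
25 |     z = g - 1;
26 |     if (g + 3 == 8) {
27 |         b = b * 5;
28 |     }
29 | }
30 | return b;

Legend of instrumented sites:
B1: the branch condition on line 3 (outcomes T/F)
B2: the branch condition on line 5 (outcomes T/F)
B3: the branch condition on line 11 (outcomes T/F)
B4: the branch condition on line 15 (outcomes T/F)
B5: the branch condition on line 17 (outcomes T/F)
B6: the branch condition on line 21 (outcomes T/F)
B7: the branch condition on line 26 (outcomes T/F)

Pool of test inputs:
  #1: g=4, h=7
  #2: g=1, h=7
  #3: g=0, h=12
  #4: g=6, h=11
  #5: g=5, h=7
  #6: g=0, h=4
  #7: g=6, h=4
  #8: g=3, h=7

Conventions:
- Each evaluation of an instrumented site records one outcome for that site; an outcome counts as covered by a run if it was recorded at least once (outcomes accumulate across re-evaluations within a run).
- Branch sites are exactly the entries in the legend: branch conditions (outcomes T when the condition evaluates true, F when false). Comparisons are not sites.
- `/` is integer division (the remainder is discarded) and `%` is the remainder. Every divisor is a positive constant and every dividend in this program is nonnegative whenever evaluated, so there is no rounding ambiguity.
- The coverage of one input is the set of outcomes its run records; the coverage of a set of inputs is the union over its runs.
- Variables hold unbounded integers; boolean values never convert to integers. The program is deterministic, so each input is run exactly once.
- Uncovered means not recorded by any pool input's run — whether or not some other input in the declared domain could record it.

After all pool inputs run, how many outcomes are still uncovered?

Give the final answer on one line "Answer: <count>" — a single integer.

input #1 (g=4, h=7): events B1->T, B3->T, B4->T, B5->T, B6->T; covers B1=T, B3=T, B4=T, B5=T, B6=T
input #2 (g=1, h=7): events B1->T, B3->T, B4->F, B6->T; covers B1=T, B3=T, B4=F, B6=T
input #3 (g=0, h=12): events B1->F, B2->T, B3->T, B4->T, B5->F, B6->T; covers B1=F, B2=T, B3=T, B4=T, B5=F, B6=T
input #4 (g=6, h=11): events B1->F, B2->T, B3->F, B4->F, B6->T; covers B1=F, B2=T, B3=F, B4=F, B6=T
input #5 (g=5, h=7): events B1->T, B3->T, B4->F, B6->T; covers B1=T, B3=T, B4=F, B6=T
input #6 (g=0, h=4): events B1->T, B3->T, B4->T, B5->F, B6->T; covers B1=T, B3=T, B4=T, B5=F, B6=T
input #7 (g=6, h=4): events B1->T, B3->T, B4->F, B6->T; covers B1=T, B3=T, B4=F, B6=T
input #8 (g=3, h=7): events B1->T, B3->T, B4->F, B6->T; covers B1=T, B3=T, B4=F, B6=T
union over the pool: B1=T, B1=F, B2=T, B3=T, B3=F, B4=T, B4=F, B5=T, B5=F, B6=T
uncovered (4 of 14): B2=F, B6=F, B7=T, B7=F

Answer: 4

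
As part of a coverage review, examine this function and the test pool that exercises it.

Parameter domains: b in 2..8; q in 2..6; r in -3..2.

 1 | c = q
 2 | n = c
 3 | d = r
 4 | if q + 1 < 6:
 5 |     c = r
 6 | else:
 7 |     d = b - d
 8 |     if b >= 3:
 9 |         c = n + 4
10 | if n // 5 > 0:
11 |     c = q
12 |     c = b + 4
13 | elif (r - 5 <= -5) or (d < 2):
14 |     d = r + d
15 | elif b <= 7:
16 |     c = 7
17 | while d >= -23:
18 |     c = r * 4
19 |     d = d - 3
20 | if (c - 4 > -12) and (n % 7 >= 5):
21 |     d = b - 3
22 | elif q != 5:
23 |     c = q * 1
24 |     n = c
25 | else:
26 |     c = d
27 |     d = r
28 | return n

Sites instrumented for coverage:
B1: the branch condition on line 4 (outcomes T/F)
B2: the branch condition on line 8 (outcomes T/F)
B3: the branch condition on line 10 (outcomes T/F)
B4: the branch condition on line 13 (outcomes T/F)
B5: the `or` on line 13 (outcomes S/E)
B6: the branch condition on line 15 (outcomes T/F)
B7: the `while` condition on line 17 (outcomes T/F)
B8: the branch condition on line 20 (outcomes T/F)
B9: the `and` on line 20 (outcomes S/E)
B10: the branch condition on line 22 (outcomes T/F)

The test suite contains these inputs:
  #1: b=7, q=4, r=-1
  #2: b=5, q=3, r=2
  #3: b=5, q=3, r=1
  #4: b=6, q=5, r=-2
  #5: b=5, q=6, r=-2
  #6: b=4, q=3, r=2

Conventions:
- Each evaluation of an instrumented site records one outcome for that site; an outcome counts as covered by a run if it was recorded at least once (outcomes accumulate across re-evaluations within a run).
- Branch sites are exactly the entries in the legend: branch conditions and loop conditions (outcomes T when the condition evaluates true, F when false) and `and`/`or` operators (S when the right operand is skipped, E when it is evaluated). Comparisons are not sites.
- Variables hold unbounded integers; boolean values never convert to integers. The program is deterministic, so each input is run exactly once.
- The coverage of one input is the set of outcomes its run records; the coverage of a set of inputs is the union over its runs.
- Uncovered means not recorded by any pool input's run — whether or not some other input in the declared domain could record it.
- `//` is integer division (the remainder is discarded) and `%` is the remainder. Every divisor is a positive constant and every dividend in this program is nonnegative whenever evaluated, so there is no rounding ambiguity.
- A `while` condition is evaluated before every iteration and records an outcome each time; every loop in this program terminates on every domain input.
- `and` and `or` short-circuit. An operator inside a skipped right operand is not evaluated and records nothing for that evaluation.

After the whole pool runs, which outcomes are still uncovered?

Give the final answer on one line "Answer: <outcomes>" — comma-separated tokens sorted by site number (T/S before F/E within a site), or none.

test 1 (b=7, q=4, r=-1) hits B1=T, B3=F, B4=T, B5=S, B7=T, B7=F, B8=F, B9=E, B10=T
test 2 (b=5, q=3, r=2) hits B1=T, B3=F, B4=F, B5=E, B6=T, B7=T, B7=F, B8=F, B9=E, B10=T
test 3 (b=5, q=3, r=1) hits B1=T, B3=F, B4=T, B5=E, B7=T, B7=F, B8=F, B9=E, B10=T
test 4 (b=6, q=5, r=-2) hits B1=F, B2=T, B3=T, B7=T, B7=F, B8=F, B9=S, B10=F
test 5 (b=5, q=6, r=-2) hits B1=F, B2=T, B3=T, B7=T, B7=F, B8=F, B9=S, B10=T
test 6 (b=4, q=3, r=2) hits B1=T, B3=F, B4=F, B5=E, B6=T, B7=T, B7=F, B8=F, B9=E, B10=T
union over the pool: B1=T, B1=F, B2=T, B3=T, B3=F, B4=T, B4=F, B5=S, B5=E, B6=T, B7=T, B7=F, B8=F, B9=S, B9=E, B10=T, B10=F
uncovered (3 of 20): B2=F, B6=F, B8=T

Answer: B2=F, B6=F, B8=T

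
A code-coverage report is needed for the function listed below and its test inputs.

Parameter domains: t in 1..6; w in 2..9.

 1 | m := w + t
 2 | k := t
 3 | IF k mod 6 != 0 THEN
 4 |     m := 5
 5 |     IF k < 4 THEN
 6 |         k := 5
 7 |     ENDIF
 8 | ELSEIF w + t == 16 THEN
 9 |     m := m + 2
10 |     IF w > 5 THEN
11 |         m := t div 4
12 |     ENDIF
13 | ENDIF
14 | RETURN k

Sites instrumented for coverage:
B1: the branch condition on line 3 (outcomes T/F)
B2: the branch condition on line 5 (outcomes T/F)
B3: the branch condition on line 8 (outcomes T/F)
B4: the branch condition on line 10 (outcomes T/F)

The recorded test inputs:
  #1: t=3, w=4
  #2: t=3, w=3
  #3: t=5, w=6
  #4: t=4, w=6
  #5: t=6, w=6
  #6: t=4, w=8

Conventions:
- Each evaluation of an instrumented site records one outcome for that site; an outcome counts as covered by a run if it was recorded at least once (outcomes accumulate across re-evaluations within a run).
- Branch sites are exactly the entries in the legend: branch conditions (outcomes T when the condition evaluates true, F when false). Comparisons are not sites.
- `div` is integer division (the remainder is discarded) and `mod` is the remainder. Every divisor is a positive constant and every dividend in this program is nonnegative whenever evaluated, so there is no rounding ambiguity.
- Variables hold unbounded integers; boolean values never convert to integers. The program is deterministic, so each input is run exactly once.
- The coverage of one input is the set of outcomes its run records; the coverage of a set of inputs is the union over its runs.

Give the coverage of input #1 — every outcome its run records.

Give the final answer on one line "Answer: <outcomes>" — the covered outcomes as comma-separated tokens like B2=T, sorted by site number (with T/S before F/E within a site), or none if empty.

Simulating input #1 (t=3, w=4) step by step:
  B1->T, B2->T
as a set, this run covers: B1=T, B2=T

Answer: B1=T, B2=T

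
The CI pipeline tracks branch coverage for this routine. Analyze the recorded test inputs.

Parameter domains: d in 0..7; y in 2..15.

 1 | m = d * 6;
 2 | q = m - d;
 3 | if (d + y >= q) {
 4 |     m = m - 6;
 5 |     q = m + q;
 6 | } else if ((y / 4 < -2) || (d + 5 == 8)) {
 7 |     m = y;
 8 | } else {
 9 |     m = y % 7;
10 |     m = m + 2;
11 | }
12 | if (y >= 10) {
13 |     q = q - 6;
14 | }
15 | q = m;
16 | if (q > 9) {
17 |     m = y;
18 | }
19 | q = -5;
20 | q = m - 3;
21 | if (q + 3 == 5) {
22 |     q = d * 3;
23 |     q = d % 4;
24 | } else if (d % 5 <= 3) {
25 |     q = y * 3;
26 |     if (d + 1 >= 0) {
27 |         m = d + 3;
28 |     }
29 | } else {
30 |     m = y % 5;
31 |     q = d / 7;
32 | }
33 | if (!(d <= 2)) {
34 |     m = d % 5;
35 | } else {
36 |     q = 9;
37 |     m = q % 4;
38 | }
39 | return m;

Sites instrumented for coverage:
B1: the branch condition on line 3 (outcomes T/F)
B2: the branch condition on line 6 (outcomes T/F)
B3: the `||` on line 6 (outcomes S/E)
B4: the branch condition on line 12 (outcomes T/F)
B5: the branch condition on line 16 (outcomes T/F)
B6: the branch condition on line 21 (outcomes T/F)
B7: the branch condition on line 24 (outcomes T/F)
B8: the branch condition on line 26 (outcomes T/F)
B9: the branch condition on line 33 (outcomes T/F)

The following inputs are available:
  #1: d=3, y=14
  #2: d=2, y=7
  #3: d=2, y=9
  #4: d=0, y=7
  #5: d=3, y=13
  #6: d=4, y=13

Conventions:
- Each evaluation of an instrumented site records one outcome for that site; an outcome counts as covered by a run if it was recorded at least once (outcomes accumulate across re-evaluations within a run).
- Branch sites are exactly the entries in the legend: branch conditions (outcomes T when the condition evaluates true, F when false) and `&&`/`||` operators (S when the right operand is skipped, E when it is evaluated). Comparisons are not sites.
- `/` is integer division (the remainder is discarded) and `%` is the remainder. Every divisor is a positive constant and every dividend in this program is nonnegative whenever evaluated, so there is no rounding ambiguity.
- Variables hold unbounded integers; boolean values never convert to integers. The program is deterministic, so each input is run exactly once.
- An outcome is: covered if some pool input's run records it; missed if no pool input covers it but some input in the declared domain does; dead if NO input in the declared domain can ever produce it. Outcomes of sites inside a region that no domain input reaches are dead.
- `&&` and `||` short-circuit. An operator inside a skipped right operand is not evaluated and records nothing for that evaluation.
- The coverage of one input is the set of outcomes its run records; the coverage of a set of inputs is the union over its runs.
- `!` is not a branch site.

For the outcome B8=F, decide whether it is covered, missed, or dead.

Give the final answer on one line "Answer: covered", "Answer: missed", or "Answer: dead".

no pool input records B8=F
checking all 112 inputs in the declared domain: B8=F is never recorded -> dead

Answer: dead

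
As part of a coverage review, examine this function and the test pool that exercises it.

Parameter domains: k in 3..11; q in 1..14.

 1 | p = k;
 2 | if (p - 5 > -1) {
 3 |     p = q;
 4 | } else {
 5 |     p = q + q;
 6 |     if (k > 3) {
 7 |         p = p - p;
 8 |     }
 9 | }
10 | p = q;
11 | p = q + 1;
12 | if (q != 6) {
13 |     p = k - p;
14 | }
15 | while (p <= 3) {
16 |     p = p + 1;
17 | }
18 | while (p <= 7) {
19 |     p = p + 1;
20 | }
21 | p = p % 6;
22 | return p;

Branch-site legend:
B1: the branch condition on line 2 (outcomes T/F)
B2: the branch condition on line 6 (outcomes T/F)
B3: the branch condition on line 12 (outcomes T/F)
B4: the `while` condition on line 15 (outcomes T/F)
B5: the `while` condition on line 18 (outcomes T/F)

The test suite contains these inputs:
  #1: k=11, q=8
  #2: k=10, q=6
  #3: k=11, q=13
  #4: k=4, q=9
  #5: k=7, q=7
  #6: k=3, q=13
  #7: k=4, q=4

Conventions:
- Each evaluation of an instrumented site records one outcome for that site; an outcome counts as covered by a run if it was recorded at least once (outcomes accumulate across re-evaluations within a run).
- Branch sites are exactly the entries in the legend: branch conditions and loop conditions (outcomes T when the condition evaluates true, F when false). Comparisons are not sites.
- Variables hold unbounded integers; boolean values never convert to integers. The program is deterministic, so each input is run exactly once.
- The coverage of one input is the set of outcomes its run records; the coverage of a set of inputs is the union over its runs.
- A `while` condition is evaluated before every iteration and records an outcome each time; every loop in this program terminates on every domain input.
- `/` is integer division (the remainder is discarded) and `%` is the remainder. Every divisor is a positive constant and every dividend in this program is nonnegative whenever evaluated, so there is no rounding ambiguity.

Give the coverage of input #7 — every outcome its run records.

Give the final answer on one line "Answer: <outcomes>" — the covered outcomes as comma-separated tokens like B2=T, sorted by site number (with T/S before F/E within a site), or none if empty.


Running input #7 (k=4, q=4), event by event:
  B1->F, B2->T, B3->T, B4->T, B4->T, B4->T, B4->T, B4->T, B4->F, B5->T
  B5->T, B5->T, B5->T, B5->F
as a set, this run covers: B1=F, B2=T, B3=T, B4=T, B4=F, B5=T, B5=F
Answer: B1=F, B2=T, B3=T, B4=T, B4=F, B5=T, B5=F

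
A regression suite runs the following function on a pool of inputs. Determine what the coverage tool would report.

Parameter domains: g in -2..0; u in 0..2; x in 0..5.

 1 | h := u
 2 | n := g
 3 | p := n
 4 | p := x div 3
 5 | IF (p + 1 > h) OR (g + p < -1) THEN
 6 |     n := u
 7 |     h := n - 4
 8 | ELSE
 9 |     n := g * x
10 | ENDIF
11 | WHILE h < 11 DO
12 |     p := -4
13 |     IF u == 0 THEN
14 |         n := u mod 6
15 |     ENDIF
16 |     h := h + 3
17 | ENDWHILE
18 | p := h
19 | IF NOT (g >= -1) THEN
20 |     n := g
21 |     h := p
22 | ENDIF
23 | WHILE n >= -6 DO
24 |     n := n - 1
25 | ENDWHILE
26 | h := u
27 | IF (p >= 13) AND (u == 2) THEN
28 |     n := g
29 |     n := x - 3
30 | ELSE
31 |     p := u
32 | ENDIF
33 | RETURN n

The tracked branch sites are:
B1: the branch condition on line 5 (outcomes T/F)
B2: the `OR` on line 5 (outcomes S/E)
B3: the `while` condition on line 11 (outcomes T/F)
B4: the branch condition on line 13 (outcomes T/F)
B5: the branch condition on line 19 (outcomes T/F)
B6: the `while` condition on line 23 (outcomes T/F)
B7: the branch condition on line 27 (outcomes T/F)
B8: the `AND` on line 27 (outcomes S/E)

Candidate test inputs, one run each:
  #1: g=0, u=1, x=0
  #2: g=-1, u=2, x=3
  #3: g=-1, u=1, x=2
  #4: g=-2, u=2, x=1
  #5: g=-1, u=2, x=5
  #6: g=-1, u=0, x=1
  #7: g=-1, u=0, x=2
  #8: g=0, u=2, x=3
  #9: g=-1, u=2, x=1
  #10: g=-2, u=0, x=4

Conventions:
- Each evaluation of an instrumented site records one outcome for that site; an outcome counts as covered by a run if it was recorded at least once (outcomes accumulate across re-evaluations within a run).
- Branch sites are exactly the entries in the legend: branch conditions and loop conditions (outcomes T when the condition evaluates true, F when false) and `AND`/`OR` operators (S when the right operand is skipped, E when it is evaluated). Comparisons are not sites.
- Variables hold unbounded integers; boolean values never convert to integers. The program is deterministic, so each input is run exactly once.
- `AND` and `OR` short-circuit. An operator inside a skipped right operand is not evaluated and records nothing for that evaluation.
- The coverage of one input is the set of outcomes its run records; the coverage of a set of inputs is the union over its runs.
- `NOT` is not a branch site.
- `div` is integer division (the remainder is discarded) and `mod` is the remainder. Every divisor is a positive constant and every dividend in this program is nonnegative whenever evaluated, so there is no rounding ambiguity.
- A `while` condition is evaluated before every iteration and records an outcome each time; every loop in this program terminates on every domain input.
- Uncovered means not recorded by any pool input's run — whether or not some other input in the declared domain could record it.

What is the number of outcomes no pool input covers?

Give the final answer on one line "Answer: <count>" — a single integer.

input #1, g=0, u=1, x=0: outcomes B1=F, B2=E, B3=T, B3=F, B4=F, B5=F, B6=T, B6=F, B7=F, B8=E
input #2, g=-1, u=2, x=3: outcomes B1=F, B2=E, B3=T, B3=F, B4=F, B5=F, B6=T, B6=F, B7=F, B8=S
input #3, g=-1, u=1, x=2: outcomes B1=F, B2=E, B3=T, B3=F, B4=F, B5=F, B6=T, B6=F, B7=F, B8=E
input #4, g=-2, u=2, x=1: outcomes B1=T, B2=E, B3=T, B3=F, B4=F, B5=T, B6=T, B6=F, B7=T, B8=E
input #5, g=-1, u=2, x=5: outcomes B1=F, B2=E, B3=T, B3=F, B4=F, B5=F, B6=T, B6=F, B7=F, B8=S
input #6, g=-1, u=0, x=1: outcomes B1=T, B2=S, B3=T, B3=F, B4=T, B5=F, B6=T, B6=F, B7=F, B8=S
input #7, g=-1, u=0, x=2: outcomes B1=T, B2=S, B3=T, B3=F, B4=T, B5=F, B6=T, B6=F, B7=F, B8=S
input #8, g=0, u=2, x=3: outcomes B1=F, B2=E, B3=T, B3=F, B4=F, B5=F, B6=T, B6=F, B7=F, B8=S
input #9, g=-1, u=2, x=1: outcomes B1=F, B2=E, B3=T, B3=F, B4=F, B5=F, B6=T, B6=F, B7=F, B8=S
input #10, g=-2, u=0, x=4: outcomes B1=T, B2=S, B3=T, B3=F, B4=T, B5=T, B6=T, B6=F, B7=F, B8=S
union over the pool: B1=T, B1=F, B2=S, B2=E, B3=T, B3=F, B4=T, B4=F, B5=T, B5=F, B6=T, B6=F, B7=T, B7=F, B8=S, B8=E
uncovered (0 of 16): none

Answer: 0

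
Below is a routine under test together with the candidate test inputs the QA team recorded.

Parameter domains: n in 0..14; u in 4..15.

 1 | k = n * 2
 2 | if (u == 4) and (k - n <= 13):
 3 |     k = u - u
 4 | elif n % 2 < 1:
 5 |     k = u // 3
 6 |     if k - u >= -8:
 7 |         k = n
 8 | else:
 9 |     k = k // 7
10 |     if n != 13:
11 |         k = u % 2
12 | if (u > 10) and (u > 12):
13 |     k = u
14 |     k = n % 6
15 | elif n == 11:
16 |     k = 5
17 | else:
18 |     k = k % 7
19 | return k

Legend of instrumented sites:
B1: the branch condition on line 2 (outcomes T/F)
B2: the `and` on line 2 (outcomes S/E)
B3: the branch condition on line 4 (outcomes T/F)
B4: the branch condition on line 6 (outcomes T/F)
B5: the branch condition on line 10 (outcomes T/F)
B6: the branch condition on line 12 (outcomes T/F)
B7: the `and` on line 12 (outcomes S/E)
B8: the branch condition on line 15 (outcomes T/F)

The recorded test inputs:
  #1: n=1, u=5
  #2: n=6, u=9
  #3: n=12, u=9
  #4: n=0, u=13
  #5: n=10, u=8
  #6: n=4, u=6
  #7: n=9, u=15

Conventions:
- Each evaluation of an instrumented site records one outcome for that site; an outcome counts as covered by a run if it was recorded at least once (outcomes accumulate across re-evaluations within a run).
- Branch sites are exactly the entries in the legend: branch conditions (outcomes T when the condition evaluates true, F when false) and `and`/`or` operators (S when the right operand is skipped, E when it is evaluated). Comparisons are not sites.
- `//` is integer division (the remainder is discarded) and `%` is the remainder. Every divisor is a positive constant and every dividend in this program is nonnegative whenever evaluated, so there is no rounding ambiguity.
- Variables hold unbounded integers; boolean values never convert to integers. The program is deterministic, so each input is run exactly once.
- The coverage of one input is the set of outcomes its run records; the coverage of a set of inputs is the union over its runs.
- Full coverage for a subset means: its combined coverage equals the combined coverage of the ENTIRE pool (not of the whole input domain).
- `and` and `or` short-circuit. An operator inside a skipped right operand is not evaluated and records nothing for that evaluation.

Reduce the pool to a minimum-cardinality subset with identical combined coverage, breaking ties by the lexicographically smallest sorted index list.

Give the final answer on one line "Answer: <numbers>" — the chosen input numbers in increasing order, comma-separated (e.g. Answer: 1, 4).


run #1 (n=1, u=5) runs B2->S, B1->F, B3->F, B5->T, B7->S, B6->F, B8->F; records B1=F, B2=S, B3=F, B5=T, B6=F, B7=S, B8=F
run #2 (n=6, u=9) runs B2->S, B1->F, B3->T, B4->T, B7->S, B6->F, B8->F; records B1=F, B2=S, B3=T, B4=T, B6=F, B7=S, B8=F
run #3 (n=12, u=9) runs B2->S, B1->F, B3->T, B4->T, B7->S, B6->F, B8->F; records B1=F, B2=S, B3=T, B4=T, B6=F, B7=S, B8=F
run #4 (n=0, u=13) runs B2->S, B1->F, B3->T, B4->F, B7->E, B6->T; records B1=F, B2=S, B3=T, B4=F, B6=T, B7=E
run #5 (n=10, u=8) runs B2->S, B1->F, B3->T, B4->T, B7->S, B6->F, B8->F; records B1=F, B2=S, B3=T, B4=T, B6=F, B7=S, B8=F
run #6 (n=4, u=6) runs B2->S, B1->F, B3->T, B4->T, B7->S, B6->F, B8->F; records B1=F, B2=S, B3=T, B4=T, B6=F, B7=S, B8=F
run #7 (n=9, u=15) runs B2->S, B1->F, B3->F, B5->T, B7->E, B6->T; records B1=F, B2=S, B3=F, B5=T, B6=T, B7=E
the full pool covers 12 outcomes: B1=F, B2=S, B3=T, B3=F, B4=T, B4=F, B5=T, B6=T, B6=F, B7=S, B7=E, B8=F
checked all size-1 subsets: none covers 12 outcomes (max 7/12)
checked all size-2 subsets: none covers 12 outcomes (max 11/12)
size 3: inputs {1, 2, 4} cover all 12 outcomes, and no lexicographically smaller subset of this size does
Answer: 1, 2, 4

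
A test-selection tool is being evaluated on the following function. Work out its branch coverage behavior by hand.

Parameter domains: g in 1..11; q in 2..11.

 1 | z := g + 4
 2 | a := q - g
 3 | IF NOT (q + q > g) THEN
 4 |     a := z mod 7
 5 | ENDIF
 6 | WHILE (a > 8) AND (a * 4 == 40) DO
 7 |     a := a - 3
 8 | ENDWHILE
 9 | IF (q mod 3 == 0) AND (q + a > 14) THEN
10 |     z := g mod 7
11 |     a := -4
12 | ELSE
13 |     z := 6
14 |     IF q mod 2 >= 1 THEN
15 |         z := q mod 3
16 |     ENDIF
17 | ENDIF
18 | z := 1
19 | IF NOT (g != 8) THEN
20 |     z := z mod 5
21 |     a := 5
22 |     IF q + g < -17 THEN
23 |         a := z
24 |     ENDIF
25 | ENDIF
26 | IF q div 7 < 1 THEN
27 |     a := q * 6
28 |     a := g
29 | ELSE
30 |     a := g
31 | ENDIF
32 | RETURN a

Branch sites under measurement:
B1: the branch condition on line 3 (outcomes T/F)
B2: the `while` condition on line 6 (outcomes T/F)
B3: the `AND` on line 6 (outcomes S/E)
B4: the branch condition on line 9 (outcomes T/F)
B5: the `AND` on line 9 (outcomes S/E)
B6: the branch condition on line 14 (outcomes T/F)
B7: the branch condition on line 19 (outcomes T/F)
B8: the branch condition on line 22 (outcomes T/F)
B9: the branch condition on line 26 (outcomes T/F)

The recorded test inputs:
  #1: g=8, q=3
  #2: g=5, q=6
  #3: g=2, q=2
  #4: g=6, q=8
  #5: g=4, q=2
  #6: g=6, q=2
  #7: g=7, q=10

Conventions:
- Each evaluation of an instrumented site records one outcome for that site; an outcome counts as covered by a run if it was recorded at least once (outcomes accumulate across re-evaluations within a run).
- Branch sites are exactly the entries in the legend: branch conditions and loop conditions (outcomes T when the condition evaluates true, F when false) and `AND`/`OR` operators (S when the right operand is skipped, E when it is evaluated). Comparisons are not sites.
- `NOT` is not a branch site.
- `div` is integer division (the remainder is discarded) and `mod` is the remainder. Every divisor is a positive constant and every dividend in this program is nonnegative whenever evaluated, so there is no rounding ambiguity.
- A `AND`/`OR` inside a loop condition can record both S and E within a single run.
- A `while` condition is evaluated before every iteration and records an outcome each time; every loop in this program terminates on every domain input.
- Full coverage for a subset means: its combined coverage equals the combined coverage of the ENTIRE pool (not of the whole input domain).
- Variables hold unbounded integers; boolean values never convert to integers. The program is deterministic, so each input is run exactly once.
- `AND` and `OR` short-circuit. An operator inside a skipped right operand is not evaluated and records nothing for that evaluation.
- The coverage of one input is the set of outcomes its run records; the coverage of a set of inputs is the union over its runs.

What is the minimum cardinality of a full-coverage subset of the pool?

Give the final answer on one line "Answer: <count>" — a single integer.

input #1 (g=8, q=3): events B1->T, B3->S, B2->F, B5->E, B4->F, B6->T, B7->T, B8->F, B9->T; covers B1=T, B2=F, B3=S, B4=F, B5=E, B6=T, B7=T, B8=F, B9=T
input #2 (g=5, q=6): events B1->F, B3->S, B2->F, B5->E, B4->F, B6->F, B7->F, B9->T; covers B1=F, B2=F, B3=S, B4=F, B5=E, B6=F, B7=F, B9=T
input #3 (g=2, q=2): events B1->F, B3->S, B2->F, B5->S, B4->F, B6->F, B7->F, B9->T; covers B1=F, B2=F, B3=S, B4=F, B5=S, B6=F, B7=F, B9=T
input #4 (g=6, q=8): events B1->F, B3->S, B2->F, B5->S, B4->F, B6->F, B7->F, B9->F; covers B1=F, B2=F, B3=S, B4=F, B5=S, B6=F, B7=F, B9=F
input #5 (g=4, q=2): events B1->T, B3->S, B2->F, B5->S, B4->F, B6->F, B7->F, B9->T; covers B1=T, B2=F, B3=S, B4=F, B5=S, B6=F, B7=F, B9=T
input #6 (g=6, q=2): events B1->T, B3->S, B2->F, B5->S, B4->F, B6->F, B7->F, B9->T; covers B1=T, B2=F, B3=S, B4=F, B5=S, B6=F, B7=F, B9=T
input #7 (g=7, q=10): events B1->F, B3->S, B2->F, B5->S, B4->F, B6->F, B7->F, B9->F; covers B1=F, B2=F, B3=S, B4=F, B5=S, B6=F, B7=F, B9=F
the full pool covers 14 outcomes: B1=T, B1=F, B2=F, B3=S, B4=F, B5=S, B5=E, B6=T, B6=F, B7=T, B7=F, B8=F, B9=T, B9=F
size 1 is not enough: best union over all size-1 subsets is 9/14
at size 2, {1, 4} reaches all 14 outcomes; every lexicographically earlier size-2 subset fails

Answer: 2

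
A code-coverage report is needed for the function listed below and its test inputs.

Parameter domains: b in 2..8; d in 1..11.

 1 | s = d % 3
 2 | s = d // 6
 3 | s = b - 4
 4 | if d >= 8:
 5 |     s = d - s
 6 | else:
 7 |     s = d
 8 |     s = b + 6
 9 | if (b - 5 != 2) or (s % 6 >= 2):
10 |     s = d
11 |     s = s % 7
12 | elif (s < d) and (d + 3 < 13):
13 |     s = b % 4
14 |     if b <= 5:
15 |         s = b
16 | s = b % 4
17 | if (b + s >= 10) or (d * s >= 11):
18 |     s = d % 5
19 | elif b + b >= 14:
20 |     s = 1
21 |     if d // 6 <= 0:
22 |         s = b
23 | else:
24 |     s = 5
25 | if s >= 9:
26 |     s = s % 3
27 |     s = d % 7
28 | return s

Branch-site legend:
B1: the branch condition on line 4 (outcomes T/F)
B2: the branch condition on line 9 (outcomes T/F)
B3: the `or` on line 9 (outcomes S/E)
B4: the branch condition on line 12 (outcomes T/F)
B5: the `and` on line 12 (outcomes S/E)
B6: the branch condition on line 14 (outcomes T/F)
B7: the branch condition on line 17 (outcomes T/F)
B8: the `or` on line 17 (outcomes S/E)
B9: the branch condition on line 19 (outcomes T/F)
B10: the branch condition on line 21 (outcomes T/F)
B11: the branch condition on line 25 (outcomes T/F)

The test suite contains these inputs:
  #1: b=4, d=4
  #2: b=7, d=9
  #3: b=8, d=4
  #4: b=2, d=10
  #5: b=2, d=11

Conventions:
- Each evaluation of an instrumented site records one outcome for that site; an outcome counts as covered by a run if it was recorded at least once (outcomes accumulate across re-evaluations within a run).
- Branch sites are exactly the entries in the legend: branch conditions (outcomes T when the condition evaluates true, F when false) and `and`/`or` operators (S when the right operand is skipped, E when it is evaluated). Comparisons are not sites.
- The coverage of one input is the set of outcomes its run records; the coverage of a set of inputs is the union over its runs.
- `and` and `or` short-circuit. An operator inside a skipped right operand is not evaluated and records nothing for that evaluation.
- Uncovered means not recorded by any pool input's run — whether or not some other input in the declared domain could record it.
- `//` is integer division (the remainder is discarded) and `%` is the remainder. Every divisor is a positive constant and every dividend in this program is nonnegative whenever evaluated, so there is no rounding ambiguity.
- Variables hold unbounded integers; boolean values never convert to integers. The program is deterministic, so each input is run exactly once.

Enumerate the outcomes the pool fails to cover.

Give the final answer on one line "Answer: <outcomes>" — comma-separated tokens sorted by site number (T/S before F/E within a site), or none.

#1 (b=4, d=4) -> B1->F, B3->S, B2->T, B8->E, B7->F, B9->F, B11->F; covered: B1=F, B2=T, B3=S, B7=F, B8=E, B9=F, B11=F
#2 (b=7, d=9) -> B1->T, B3->E, B2->F, B5->E, B4->T, B6->F, B8->S, B7->T, B11->F; covered: B1=T, B2=F, B3=E, B4=T, B5=E, B6=F, B7=T, B8=S, B11=F
#3 (b=8, d=4) -> B1->F, B3->S, B2->T, B8->E, B7->F, B9->T, B10->T, B11->F; covered: B1=F, B2=T, B3=S, B7=F, B8=E, B9=T, B10=T, B11=F
#4 (b=2, d=10) -> B1->T, B3->S, B2->T, B8->E, B7->T, B11->F; covered: B1=T, B2=T, B3=S, B7=T, B8=E, B11=F
#5 (b=2, d=11) -> B1->T, B3->S, B2->T, B8->E, B7->T, B11->F; covered: B1=T, B2=T, B3=S, B7=T, B8=E, B11=F
union over the pool: B1=T, B1=F, B2=T, B2=F, B3=S, B3=E, B4=T, B5=E, B6=F, B7=T, B7=F, B8=S, B8=E, B9=T, B9=F, B10=T, B11=F
uncovered (5 of 22): B4=F, B5=S, B6=T, B10=F, B11=T

Answer: B4=F, B5=S, B6=T, B10=F, B11=T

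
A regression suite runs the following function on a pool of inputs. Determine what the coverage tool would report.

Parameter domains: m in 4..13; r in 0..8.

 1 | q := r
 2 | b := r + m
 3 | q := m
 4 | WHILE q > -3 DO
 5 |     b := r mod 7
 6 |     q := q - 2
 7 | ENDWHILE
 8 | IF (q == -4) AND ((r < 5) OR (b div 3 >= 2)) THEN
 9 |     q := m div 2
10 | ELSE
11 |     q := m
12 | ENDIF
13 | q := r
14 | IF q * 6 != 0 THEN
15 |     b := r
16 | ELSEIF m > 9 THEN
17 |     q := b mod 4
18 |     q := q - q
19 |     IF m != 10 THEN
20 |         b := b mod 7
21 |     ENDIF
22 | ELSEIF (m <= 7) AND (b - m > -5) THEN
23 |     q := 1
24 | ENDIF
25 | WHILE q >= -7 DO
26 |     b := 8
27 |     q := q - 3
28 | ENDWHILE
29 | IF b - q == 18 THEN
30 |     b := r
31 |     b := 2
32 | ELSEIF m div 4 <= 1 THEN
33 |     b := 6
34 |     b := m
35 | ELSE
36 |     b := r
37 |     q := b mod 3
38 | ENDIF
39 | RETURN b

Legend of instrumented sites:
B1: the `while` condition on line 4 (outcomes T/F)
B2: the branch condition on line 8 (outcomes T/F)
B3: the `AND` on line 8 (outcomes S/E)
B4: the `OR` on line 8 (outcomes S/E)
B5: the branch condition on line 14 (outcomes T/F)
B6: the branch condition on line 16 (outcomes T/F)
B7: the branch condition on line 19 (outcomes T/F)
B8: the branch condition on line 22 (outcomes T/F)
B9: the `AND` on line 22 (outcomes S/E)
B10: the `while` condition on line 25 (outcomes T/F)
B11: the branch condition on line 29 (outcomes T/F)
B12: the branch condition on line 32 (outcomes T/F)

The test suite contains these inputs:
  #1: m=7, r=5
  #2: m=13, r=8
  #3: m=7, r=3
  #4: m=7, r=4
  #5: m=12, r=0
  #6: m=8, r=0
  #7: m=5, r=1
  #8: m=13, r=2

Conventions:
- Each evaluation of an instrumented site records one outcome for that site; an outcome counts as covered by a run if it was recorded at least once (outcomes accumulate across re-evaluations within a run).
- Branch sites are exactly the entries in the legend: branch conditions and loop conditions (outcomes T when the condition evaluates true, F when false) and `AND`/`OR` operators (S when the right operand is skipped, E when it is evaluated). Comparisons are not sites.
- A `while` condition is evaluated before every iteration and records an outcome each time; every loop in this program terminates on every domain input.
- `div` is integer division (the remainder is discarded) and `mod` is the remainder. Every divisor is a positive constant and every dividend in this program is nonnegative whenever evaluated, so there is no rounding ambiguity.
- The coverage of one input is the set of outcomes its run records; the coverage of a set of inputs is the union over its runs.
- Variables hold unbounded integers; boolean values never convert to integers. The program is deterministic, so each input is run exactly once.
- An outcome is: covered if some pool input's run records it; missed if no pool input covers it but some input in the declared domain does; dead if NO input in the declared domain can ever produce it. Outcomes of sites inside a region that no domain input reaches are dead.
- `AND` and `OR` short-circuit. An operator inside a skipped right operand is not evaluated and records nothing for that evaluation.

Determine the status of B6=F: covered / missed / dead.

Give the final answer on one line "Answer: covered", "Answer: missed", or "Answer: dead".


B6=F is recorded by pool input(s) 6 -> covered
Answer: covered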